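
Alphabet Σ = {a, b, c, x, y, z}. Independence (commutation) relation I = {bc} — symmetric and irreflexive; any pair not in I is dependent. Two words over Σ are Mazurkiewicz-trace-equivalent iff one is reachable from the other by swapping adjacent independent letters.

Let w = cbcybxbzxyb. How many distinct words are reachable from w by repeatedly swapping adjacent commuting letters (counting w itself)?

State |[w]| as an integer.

3

piece 0:c — minimal
piece 1:b — minimal
piece 2:c rests on {0:c}
piece 3:y rests on {1:b, 2:c}
piece 4:b rests on {3:y}
piece 5:x rests on {4:b}
piece 6:b rests on {5:x}
piece 7:z rests on {6:b}
piece 8:x rests on {7:z}
piece 9:y rests on {8:x}
piece 10:b rests on {9:y}
minimal pieces: {0:c, 1:b}
ways to finish when only these pieces remain (= sum over removing one remaining piece with nothing left below it):
  1 left: {10}→1
  2 left: {9,10}→1
  3 left: {8,9,10}→1
  4 left: {7,8,9,10}→1
  5 left: {6,7,8,9,10}→1
  6 left: {5,6,7,8,9,10}→1
  7 left: {4,5,6,7,8,9,10}→1
  8 left: {3,4,5,6,7,8,9,10}→1
  9 left: {1,3,4,5,6,7,8,9,10}→1  {2,3,4,5,6,7,8,9,10}→1
  placing 0:c first → 2 extensions
  placing 1:b first → 1 extensions
total linear extensions = 3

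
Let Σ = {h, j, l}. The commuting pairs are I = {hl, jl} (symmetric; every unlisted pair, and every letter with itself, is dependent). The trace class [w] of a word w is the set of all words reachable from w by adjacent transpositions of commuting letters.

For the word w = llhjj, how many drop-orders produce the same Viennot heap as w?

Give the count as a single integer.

0(l) covers ∅
1(l) covers 0:l
2(h) covers ∅
3(j) covers 2:h
4(j) covers 3:j
floor of heap: 0:l, 2:h
completions by unplaced set U, small U first (add the entries for U minus each lowest piece of U):
  |U|=1: {1}:1  {4}:1
  |U|=2: {0,1}:1  {1,4}:2  {3,4}:1
  |U|=3: {0,1,4}:3  {1,3,4}:3  {2,3,4}:1
  start at 0(l): 4
  start at 2(h): 6
sum over floor = 10

10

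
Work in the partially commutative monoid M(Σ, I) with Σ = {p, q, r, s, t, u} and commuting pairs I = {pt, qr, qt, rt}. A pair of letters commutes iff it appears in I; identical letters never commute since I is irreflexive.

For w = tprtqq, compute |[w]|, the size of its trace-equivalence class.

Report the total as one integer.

piece 0:t — minimal
piece 1:p — minimal
piece 2:r rests on {1:p}
piece 3:t rests on {0:t}
piece 4:q rests on {1:p}
piece 5:q rests on {4:q}
minimal pieces: {0:t, 1:p}
ways to finish when only these pieces remain (= sum over removing one remaining piece with nothing left below it):
  1 left: {2}→1  {3}→1  {5}→1
  2 left: {0,3}→1  {2,3}→2  {2,5}→2  {3,5}→2  {4,5}→1
  3 left: {0,2,3}→3  {0,3,5}→3  {2,3,5}→6  {2,4,5}→3  {3,4,5}→3
  4 left: {0,2,3,5}→12  {0,3,4,5}→6  {1,2,4,5}→3  {2,3,4,5}→12
  placing 0:t first → 15 extensions
  placing 1:p first → 30 extensions
total linear extensions = 45

45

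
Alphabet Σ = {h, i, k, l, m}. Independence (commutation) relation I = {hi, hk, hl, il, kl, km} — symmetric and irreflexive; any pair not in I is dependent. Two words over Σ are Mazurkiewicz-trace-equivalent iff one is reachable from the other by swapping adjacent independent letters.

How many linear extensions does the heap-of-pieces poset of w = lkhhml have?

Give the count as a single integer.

0(l) covers ∅
1(k) covers ∅
2(h) covers ∅
3(h) covers 2:h
4(m) covers 0:l, 3:h
5(l) covers 4:m
floor of heap: 0:l, 1:k, 2:h
completions by unplaced set U, small U first (add the entries for U minus each lowest piece of U):
  |U|=1: {1}:1  {5}:1
  |U|=2: {1,5}:2  {4,5}:1
  |U|=3: {0,4,5}:1  {1,4,5}:3  {3,4,5}:1
  |U|=4: {0,1,4,5}:4  {0,3,4,5}:2  {1,3,4,5}:4  {2,3,4,5}:1
  start at 0(l): 5
  start at 1(k): 3
  start at 2(h): 10
sum over floor = 18

18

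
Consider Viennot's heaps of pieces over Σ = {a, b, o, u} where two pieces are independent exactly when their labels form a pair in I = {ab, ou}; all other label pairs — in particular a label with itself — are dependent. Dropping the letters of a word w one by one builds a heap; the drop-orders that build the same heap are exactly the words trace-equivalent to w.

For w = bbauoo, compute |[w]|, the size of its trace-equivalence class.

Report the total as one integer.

9

#0=b has no predecessor
#1=b depends on [0:b]
#2=a has no predecessor
#3=u depends on [1:b, 2:a]
#4=o depends on [1:b, 2:a]
#5=o depends on [4:o]
sources: [0:b, 2:a]
N(rest) = Σ N(rest − s) over sources s of rest; N(one piece) = 1:
  size 1 → [3]=1  [5]=1
  size 2 → [3,5]=2  [4,5]=1
  size 3 → [3,4,5]=3
  size 4 → [1,3,4,5]=3  [2,3,4,5]=3
  first=0(b) contributes 6
  first=2(a) contributes 3
|[w]| = 9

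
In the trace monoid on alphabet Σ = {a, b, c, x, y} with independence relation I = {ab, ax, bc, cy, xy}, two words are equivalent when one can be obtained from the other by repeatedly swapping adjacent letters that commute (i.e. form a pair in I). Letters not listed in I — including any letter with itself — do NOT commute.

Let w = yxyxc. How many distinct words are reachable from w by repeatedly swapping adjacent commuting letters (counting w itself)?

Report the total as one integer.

10

#0=y has no predecessor
#1=x has no predecessor
#2=y depends on [0:y]
#3=x depends on [1:x]
#4=c depends on [3:x]
sources: [0:y, 1:x]
N(rest) = Σ N(rest − s) over sources s of rest; N(one piece) = 1:
  size 1 → [2]=1  [4]=1
  size 2 → [0,2]=1  [2,4]=2  [3,4]=1
  size 3 → [0,2,4]=3  [1,3,4]=1  [2,3,4]=3
  first=0(y) contributes 4
  first=1(x) contributes 6
|[w]| = 10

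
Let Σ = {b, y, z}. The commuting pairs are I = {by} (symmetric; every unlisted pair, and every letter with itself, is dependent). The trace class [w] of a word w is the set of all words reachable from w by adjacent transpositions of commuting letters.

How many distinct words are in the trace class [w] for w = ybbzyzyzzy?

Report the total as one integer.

piece 0:y — minimal
piece 1:b — minimal
piece 2:b rests on {1:b}
piece 3:z rests on {0:y, 2:b}
piece 4:y rests on {3:z}
piece 5:z rests on {4:y}
piece 6:y rests on {5:z}
piece 7:z rests on {6:y}
piece 8:z rests on {7:z}
piece 9:y rests on {8:z}
minimal pieces: {0:y, 1:b}
ways to finish when only these pieces remain (= sum over removing one remaining piece with nothing left below it):
  1 left: {9}→1
  2 left: {8,9}→1
  3 left: {7,8,9}→1
  4 left: {6,7,8,9}→1
  5 left: {5,6,7,8,9}→1
  6 left: {4,5,6,7,8,9}→1
  7 left: {3,4,5,6,7,8,9}→1
  8 left: {0,3,4,5,6,7,8,9}→1  {2,3,4,5,6,7,8,9}→1
  placing 0:y first → 1 extensions
  placing 1:b first → 2 extensions
total linear extensions = 3

3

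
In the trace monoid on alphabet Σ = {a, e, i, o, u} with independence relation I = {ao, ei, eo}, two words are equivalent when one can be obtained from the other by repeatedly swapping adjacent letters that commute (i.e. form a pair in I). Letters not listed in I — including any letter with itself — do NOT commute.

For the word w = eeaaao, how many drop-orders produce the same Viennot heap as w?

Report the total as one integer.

piece 0:e — minimal
piece 1:e rests on {0:e}
piece 2:a rests on {1:e}
piece 3:a rests on {2:a}
piece 4:a rests on {3:a}
piece 5:o — minimal
minimal pieces: {0:e, 5:o}
ways to finish when only these pieces remain (= sum over removing one remaining piece with nothing left below it):
  1 left: {4}→1  {5}→1
  2 left: {3,4}→1  {4,5}→2
  3 left: {2,3,4}→1  {3,4,5}→3
  4 left: {1,2,3,4}→1  {2,3,4,5}→4
  placing 0:e first → 5 extensions
  placing 5:o first → 1 extensions
total linear extensions = 6

6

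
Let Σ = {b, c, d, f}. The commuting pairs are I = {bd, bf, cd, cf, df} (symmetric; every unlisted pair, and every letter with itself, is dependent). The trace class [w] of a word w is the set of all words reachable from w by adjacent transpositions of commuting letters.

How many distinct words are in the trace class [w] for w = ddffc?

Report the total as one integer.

#0=d has no predecessor
#1=d depends on [0:d]
#2=f has no predecessor
#3=f depends on [2:f]
#4=c has no predecessor
sources: [0:d, 2:f, 4:c]
N(rest) = Σ N(rest − s) over sources s of rest; N(one piece) = 1:
  size 1 → [1]=1  [3]=1  [4]=1
  size 2 → [0,1]=1  [1,3]=2  [1,4]=2  [2,3]=1  [3,4]=2
  size 3 → [0,1,3]=3  [0,1,4]=3  [1,2,3]=3  [1,3,4]=6  [2,3,4]=3
  first=0(d) contributes 12
  first=2(f) contributes 12
  first=4(c) contributes 6
|[w]| = 30

30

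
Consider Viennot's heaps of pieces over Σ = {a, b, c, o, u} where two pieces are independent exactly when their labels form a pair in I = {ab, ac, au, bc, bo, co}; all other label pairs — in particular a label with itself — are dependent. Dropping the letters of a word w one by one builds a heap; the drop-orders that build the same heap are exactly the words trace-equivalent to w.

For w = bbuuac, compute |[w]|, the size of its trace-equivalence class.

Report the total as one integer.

6

#0=b has no predecessor
#1=b depends on [0:b]
#2=u depends on [1:b]
#3=u depends on [2:u]
#4=a has no predecessor
#5=c depends on [3:u]
sources: [0:b, 4:a]
N(rest) = Σ N(rest − s) over sources s of rest; N(one piece) = 1:
  size 1 → [4]=1  [5]=1
  size 2 → [3,5]=1  [4,5]=2
  size 3 → [2,3,5]=1  [3,4,5]=3
  size 4 → [1,2,3,5]=1  [2,3,4,5]=4
  first=0(b) contributes 5
  first=4(a) contributes 1
|[w]| = 6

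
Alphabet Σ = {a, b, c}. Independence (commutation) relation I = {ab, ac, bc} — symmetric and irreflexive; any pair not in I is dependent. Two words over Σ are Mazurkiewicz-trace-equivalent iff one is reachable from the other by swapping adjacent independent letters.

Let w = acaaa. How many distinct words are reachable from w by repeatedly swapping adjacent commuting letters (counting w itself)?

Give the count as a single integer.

5

#0=a has no predecessor
#1=c has no predecessor
#2=a depends on [0:a]
#3=a depends on [2:a]
#4=a depends on [3:a]
sources: [0:a, 1:c]
N(rest) = Σ N(rest − s) over sources s of rest; N(one piece) = 1:
  size 1 → [1]=1  [4]=1
  size 2 → [1,4]=2  [3,4]=1
  size 3 → [1,3,4]=3  [2,3,4]=1
  first=0(a) contributes 4
  first=1(c) contributes 1
|[w]| = 5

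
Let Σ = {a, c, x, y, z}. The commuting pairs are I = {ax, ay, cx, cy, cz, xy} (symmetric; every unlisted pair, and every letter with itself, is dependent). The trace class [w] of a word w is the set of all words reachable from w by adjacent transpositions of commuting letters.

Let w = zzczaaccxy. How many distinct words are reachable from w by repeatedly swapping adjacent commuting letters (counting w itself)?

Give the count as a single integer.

drop 0:z onto floor
drop 1:z onto {0:z}
drop 2:c onto floor
drop 3:z onto {1:z}
drop 4:a onto {2:c, 3:z}
drop 5:a onto {4:a}
drop 6:c onto {5:a}
drop 7:c onto {6:c}
drop 8:x onto {3:z}
drop 9:y onto {3:z}
ground layer = {0:z, 2:c}
drop-orders for the pieces not yet dropped (sum over which currently-grounded one goes next):
  1 to go: {7} 1  {8} 1  {9} 1
  2 to go: {6,7} 1  {7,8} 2  {7,9} 2  {8,9} 2
  3 to go: {5,6,7} 1  {6,7,8} 3  {6,7,9} 3  {7,8,9} 6
  4 to go: {4,5,6,7} 1  {5,6,7,8} 4  {5,6,7,9} 4  {6,7,8,9} 12
  5 to go: {2,4,5,6,7} 1  {4,5,6,7,8} 5  {4,5,6,7,9} 5  {5,6,7,8,9} 20
  6 to go: {2,4,5,6,7,8} 6  {2,4,5,6,7,9} 6  {4,5,6,7,8,9} 30
  7 to go: {2,4,5,6,7,8,9} 42  {3,4,5,6,7,8,9} 30
  8 to go: {1,3,4,5,6,7,8,9} 30  {2,3,4,5,6,7,8,9} 72
  if 0:z drops first: 102 orders
  if 2:c drops first: 30 orders
heap linearizations: 132

132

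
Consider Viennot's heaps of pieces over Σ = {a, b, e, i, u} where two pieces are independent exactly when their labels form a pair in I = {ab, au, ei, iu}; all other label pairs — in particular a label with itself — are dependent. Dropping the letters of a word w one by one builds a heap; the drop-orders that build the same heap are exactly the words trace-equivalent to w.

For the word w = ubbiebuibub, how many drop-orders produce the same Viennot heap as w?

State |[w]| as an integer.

4

0(u) covers ∅
1(b) covers 0:u
2(b) covers 1:b
3(i) covers 2:b
4(e) covers 2:b
5(b) covers 3:i, 4:e
6(u) covers 5:b
7(i) covers 5:b
8(b) covers 6:u, 7:i
9(u) covers 8:b
10(b) covers 9:u
floor of heap: 0:u
completions by unplaced set U, small U first (add the entries for U minus each lowest piece of U):
  |U|=1: {10}:1
  |U|=2: {9,10}:1
  |U|=3: {8,9,10}:1
  |U|=4: {6,8,9,10}:1  {7,8,9,10}:1
  |U|=5: {6,7,8,9,10}:2
  |U|=6: {5,6,7,8,9,10}:2
  |U|=7: {3,5,6,7,8,9,10}:2  {4,5,6,7,8,9,10}:2
  |U|=8: {3,4,5,6,7,8,9,10}:4
  |U|=9: {2,3,4,5,6,7,8,9,10}:4
  start at 0(u): 4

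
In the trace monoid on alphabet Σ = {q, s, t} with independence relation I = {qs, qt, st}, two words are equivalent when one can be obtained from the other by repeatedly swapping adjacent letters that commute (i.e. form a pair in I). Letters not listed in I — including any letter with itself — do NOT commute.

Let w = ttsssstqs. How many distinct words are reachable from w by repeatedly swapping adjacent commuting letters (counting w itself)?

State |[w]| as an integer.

504

piece 0:t — minimal
piece 1:t rests on {0:t}
piece 2:s — minimal
piece 3:s rests on {2:s}
piece 4:s rests on {3:s}
piece 5:s rests on {4:s}
piece 6:t rests on {1:t}
piece 7:q — minimal
piece 8:s rests on {5:s}
minimal pieces: {0:t, 2:s, 7:q}
ways to finish when only these pieces remain (= sum over removing one remaining piece with nothing left below it):
  1 left: {6}→1  {7}→1  {8}→1
  2 left: {1,6}→1  {5,8}→1  {6,7}→2  {6,8}→2  {7,8}→2
  3 left: {0,1,6}→1  {1,6,7}→3  {1,6,8}→3  {4,5,8}→1  {5,6,8}→3  {5,7,8}→3  {6,7,8}→6
  4 left: {0,1,6,7}→4  {0,1,6,8}→4  {1,5,6,8}→6  {1,6,7,8}→12  {3,4,5,8}→1  {4,5,6,8}→4  {4,5,7,8}→4  {5,6,7,8}→12
  5 left: {0,1,5,6,8}→10  {0,1,6,7,8}→20  {1,4,5,6,8}→10  {1,5,6,7,8}→30  {2,3,4,5,8}→1  {3,4,5,6,8}→5  {3,4,5,7,8}→5  {4,5,6,7,8}→20
  6 left: {0,1,4,5,6,8}→20  {0,1,5,6,7,8}→60  {1,3,4,5,6,8}→15  {1,4,5,6,7,8}→60  {2,3,4,5,6,8}→6  {2,3,4,5,7,8}→6  {3,4,5,6,7,8}→30
  7 left: {0,1,3,4,5,6,8}→35  {0,1,4,5,6,7,8}→140  {1,2,3,4,5,6,8}→21  {1,3,4,5,6,7,8}→105  {2,3,4,5,6,7,8}→42
  placing 0:t first → 168 extensions
  placing 2:s first → 280 extensions
  placing 7:q first → 56 extensions
total linear extensions = 504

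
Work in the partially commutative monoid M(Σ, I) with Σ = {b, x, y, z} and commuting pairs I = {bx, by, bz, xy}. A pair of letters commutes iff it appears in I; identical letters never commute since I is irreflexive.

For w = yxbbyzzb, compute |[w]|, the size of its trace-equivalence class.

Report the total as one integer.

#0=y has no predecessor
#1=x has no predecessor
#2=b has no predecessor
#3=b depends on [2:b]
#4=y depends on [0:y]
#5=z depends on [1:x, 4:y]
#6=z depends on [5:z]
#7=b depends on [3:b]
sources: [0:y, 1:x, 2:b]
N(rest) = Σ N(rest − s) over sources s of rest; N(one piece) = 1:
  size 1 → [6]=1  [7]=1
  size 2 → [3,7]=1  [5,6]=1  [6,7]=2
  size 3 → [1,5,6]=1  [2,3,7]=1  [3,6,7]=3  [4,5,6]=1  [5,6,7]=3
  size 4 → [0,4,5,6]=1  [1,4,5,6]=2  [1,5,6,7]=4  [2,3,6,7]=4  [3,5,6,7]=6  [4,5,6,7]=4
  size 5 → [0,1,4,5,6]=3  [0,4,5,6,7]=5  [1,3,5,6,7]=10  [1,4,5,6,7]=10  [2,3,5,6,7]=10  [3,4,5,6,7]=10
  size 6 → [0,1,4,5,6,7]=18  [0,3,4,5,6,7]=15  [1,2,3,5,6,7]=20  [1,3,4,5,6,7]=30  [2,3,4,5,6,7]=20
  first=0(y) contributes 70
  first=1(x) contributes 35
  first=2(b) contributes 63
|[w]| = 168

168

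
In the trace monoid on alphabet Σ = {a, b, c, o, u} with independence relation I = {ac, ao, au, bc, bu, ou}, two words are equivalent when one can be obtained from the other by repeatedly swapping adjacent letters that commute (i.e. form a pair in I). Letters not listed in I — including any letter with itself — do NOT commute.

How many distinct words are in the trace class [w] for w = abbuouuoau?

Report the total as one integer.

630

0(a) covers ∅
1(b) covers 0:a
2(b) covers 1:b
3(u) covers ∅
4(o) covers 2:b
5(u) covers 3:u
6(u) covers 5:u
7(o) covers 4:o
8(a) covers 2:b
9(u) covers 6:u
floor of heap: 0:a, 3:u
completions by unplaced set U, small U first (add the entries for U minus each lowest piece of U):
  |U|=1: {7}:1  {8}:1  {9}:1
  |U|=2: {4,7}:1  {6,9}:1  {7,8}:2  {7,9}:2  {8,9}:2
  |U|=3: {4,7,8}:3  {4,7,9}:3  {5,6,9}:1  {6,7,9}:3  {6,8,9}:3  {7,8,9}:6
  |U|=4: {2,4,7,8}:3  {3,5,6,9}:1  {4,6,7,9}:6  {4,7,8,9}:12  {5,6,7,9}:4  {5,6,8,9}:4  {6,7,8,9}:12
  |U|=5: {1,2,4,7,8}:3  {2,4,7,8,9}:15  {3,5,6,7,9}:5  {3,5,6,8,9}:5  {4,5,6,7,9}:10  {4,6,7,8,9}:30  {5,6,7,8,9}:20
  |U|=6: {0,1,2,4,7,8}:3  {1,2,4,7,8,9}:18  {2,4,6,7,8,9}:45  {3,4,5,6,7,9}:15  {3,5,6,7,8,9}:30  {4,5,6,7,8,9}:60
  |U|=7: {0,1,2,4,7,8,9}:21  {1,2,4,6,7,8,9}:63  {2,4,5,6,7,8,9}:105  {3,4,5,6,7,8,9}:105
  |U|=8: {0,1,2,4,6,7,8,9}:84  {1,2,4,5,6,7,8,9}:168  {2,3,4,5,6,7,8,9}:210
  start at 0(a): 378
  start at 3(u): 252
sum over floor = 630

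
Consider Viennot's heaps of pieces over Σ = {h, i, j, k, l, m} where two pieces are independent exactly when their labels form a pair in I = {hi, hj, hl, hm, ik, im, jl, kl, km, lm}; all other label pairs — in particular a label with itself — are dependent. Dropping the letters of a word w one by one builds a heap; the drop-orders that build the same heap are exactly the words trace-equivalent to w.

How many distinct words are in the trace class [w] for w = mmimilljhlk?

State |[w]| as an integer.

2105

piece 0:m — minimal
piece 1:m rests on {0:m}
piece 2:i — minimal
piece 3:m rests on {1:m}
piece 4:i rests on {2:i}
piece 5:l rests on {4:i}
piece 6:l rests on {5:l}
piece 7:j rests on {3:m, 4:i}
piece 8:h — minimal
piece 9:l rests on {6:l}
piece 10:k rests on {7:j, 8:h}
minimal pieces: {0:m, 2:i, 8:h}
ways to finish when only these pieces remain (= sum over removing one remaining piece with nothing left below it):
  1 left: {9}→1  {10}→1
  2 left: {6,9}→1  {7,10}→1  {8,10}→1  {9,10}→2
  3 left: {3,7,10}→1  {5,6,9}→1  {6,9,10}→3  {7,8,10}→2  {7,9,10}→3  {8,9,10}→3
  4 left: {1,3,7,10}→1  {3,7,8,10}→3  {3,7,9,10}→4  {5,6,9,10}→4  {6,7,9,10}→6  {6,8,9,10}→6  {7,8,9,10}→8
  5 left: {0,1,3,7,10}→1  {1,3,7,8,10}→4  {1,3,7,9,10}→5  {3,6,7,9,10}→10  {3,7,8,9,10}→15  {5,6,7,9,10}→10  {5,6,8,9,10}→10  {6,7,8,9,10}→20
  6 left: {0,1,3,7,8,10}→5  {0,1,3,7,9,10}→6  {1,3,6,7,9,10}→15  {1,3,7,8,9,10}→24  {3,5,6,7,9,10}→20  {3,6,7,8,9,10}→45  {4,5,6,7,9,10}→10  {5,6,7,8,9,10}→40
  7 left: {0,1,3,6,7,9,10}→21  {0,1,3,7,8,9,10}→35  {1,3,5,6,7,9,10}→35  {1,3,6,7,8,9,10}→84  {2,4,5,6,7,9,10}→10  {3,4,5,6,7,9,10}→30  {3,5,6,7,8,9,10}→105  {4,5,6,7,8,9,10}→50
  8 left: {0,1,3,5,6,7,9,10}→56  {0,1,3,6,7,8,9,10}→140  {1,3,4,5,6,7,9,10}→65  {1,3,5,6,7,8,9,10}→224  {2,3,4,5,6,7,9,10}→40  {2,4,5,6,7,8,9,10}→60  {3,4,5,6,7,8,9,10}→185
  9 left: {0,1,3,4,5,6,7,9,10}→121  {0,1,3,5,6,7,8,9,10}→420  {1,2,3,4,5,6,7,9,10}→105  {1,3,4,5,6,7,8,9,10}→474  {2,3,4,5,6,7,8,9,10}→285
  placing 0:m first → 864 extensions
  placing 2:i first → 1015 extensions
  placing 8:h first → 226 extensions
total linear extensions = 2105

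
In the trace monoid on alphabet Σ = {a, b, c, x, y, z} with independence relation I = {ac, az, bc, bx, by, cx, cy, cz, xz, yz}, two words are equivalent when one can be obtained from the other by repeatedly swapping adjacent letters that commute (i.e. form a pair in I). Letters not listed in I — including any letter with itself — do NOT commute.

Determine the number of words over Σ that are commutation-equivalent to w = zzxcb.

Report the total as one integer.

#0=z has no predecessor
#1=z depends on [0:z]
#2=x has no predecessor
#3=c has no predecessor
#4=b depends on [1:z]
sources: [0:z, 2:x, 3:c]
N(rest) = Σ N(rest − s) over sources s of rest; N(one piece) = 1:
  size 1 → [2]=1  [3]=1  [4]=1
  size 2 → [1,4]=1  [2,3]=2  [2,4]=2  [3,4]=2
  size 3 → [0,1,4]=1  [1,2,4]=3  [1,3,4]=3  [2,3,4]=6
  first=0(z) contributes 12
  first=2(x) contributes 4
  first=3(c) contributes 4
|[w]| = 20

20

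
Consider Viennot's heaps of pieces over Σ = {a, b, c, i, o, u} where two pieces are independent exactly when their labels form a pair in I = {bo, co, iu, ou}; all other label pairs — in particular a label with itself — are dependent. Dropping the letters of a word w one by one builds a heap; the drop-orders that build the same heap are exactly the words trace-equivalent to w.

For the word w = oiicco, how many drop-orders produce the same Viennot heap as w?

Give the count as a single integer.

#0=o has no predecessor
#1=i depends on [0:o]
#2=i depends on [1:i]
#3=c depends on [2:i]
#4=c depends on [3:c]
#5=o depends on [2:i]
sources: [0:o]
N(rest) = Σ N(rest − s) over sources s of rest; N(one piece) = 1:
  size 1 → [4]=1  [5]=1
  size 2 → [3,4]=1  [4,5]=2
  size 3 → [3,4,5]=3
  size 4 → [2,3,4,5]=3
  first=0(o) contributes 3

3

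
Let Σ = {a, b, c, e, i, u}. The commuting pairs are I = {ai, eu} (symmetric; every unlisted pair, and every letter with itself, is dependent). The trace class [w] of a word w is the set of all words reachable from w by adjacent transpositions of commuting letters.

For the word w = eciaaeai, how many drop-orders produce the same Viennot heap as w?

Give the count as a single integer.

drop 0:e onto floor
drop 1:c onto {0:e}
drop 2:i onto {1:c}
drop 3:a onto {1:c}
drop 4:a onto {3:a}
drop 5:e onto {2:i, 4:a}
drop 6:a onto {5:e}
drop 7:i onto {5:e}
ground layer = {0:e}
drop-orders for the pieces not yet dropped (sum over which currently-grounded one goes next):
  1 to go: {6} 1  {7} 1
  2 to go: {6,7} 2
  3 to go: {5,6,7} 2
  4 to go: {2,5,6,7} 2  {4,5,6,7} 2
  5 to go: {2,4,5,6,7} 4  {3,4,5,6,7} 2
  6 to go: {2,3,4,5,6,7} 6
  if 0:e drops first: 6 orders

6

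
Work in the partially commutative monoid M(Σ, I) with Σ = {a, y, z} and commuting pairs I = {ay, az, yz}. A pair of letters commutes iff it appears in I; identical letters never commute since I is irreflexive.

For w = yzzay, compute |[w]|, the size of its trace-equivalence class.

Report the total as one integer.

drop 0:y onto floor
drop 1:z onto floor
drop 2:z onto {1:z}
drop 3:a onto floor
drop 4:y onto {0:y}
ground layer = {0:y, 1:z, 3:a}
drop-orders for the pieces not yet dropped (sum over which currently-grounded one goes next):
  1 to go: {2} 1  {3} 1  {4} 1
  2 to go: {0,4} 1  {1,2} 1  {2,3} 2  {2,4} 2  {3,4} 2
  3 to go: {0,2,4} 3  {0,3,4} 3  {1,2,3} 3  {1,2,4} 3  {2,3,4} 6
  if 0:y drops first: 12 orders
  if 1:z drops first: 12 orders
  if 3:a drops first: 6 orders
heap linearizations: 30

30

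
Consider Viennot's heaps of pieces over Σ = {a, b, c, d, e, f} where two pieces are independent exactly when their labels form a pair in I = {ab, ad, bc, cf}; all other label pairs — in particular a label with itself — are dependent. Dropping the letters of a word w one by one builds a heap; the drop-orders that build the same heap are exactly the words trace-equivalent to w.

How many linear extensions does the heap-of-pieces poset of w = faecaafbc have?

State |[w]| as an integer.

3

0(f) covers ∅
1(a) covers 0:f
2(e) covers 1:a
3(c) covers 2:e
4(a) covers 3:c
5(a) covers 4:a
6(f) covers 5:a
7(b) covers 6:f
8(c) covers 5:a
floor of heap: 0:f
completions by unplaced set U, small U first (add the entries for U minus each lowest piece of U):
  |U|=1: {7}:1  {8}:1
  |U|=2: {6,7}:1  {7,8}:2
  |U|=3: {6,7,8}:3
  |U|=4: {5,6,7,8}:3
  |U|=5: {4,5,6,7,8}:3
  |U|=6: {3,4,5,6,7,8}:3
  |U|=7: {2,3,4,5,6,7,8}:3
  start at 0(f): 3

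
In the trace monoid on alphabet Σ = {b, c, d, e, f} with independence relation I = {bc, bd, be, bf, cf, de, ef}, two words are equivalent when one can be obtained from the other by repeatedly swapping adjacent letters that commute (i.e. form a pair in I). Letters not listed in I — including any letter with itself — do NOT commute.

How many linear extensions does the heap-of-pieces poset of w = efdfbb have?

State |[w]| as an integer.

60

drop 0:e onto floor
drop 1:f onto floor
drop 2:d onto {1:f}
drop 3:f onto {2:d}
drop 4:b onto floor
drop 5:b onto {4:b}
ground layer = {0:e, 1:f, 4:b}
drop-orders for the pieces not yet dropped (sum over which currently-grounded one goes next):
  1 to go: {0} 1  {3} 1  {5} 1
  2 to go: {0,3} 2  {0,5} 2  {2,3} 1  {3,5} 2  {4,5} 1
  3 to go: {0,2,3} 3  {0,3,5} 6  {0,4,5} 3  {1,2,3} 1  {2,3,5} 3  {3,4,5} 3
  4 to go: {0,1,2,3} 4  {0,2,3,5} 12  {0,3,4,5} 12  {1,2,3,5} 4  {2,3,4,5} 6
  if 0:e drops first: 10 orders
  if 1:f drops first: 30 orders
  if 4:b drops first: 20 orders
heap linearizations: 60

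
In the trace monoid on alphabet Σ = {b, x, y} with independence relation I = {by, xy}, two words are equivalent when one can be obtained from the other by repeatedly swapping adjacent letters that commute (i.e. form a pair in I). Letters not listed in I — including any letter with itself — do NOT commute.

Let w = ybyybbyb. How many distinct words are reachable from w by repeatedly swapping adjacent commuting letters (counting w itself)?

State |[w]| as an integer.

drop 0:y onto floor
drop 1:b onto floor
drop 2:y onto {0:y}
drop 3:y onto {2:y}
drop 4:b onto {1:b}
drop 5:b onto {4:b}
drop 6:y onto {3:y}
drop 7:b onto {5:b}
ground layer = {0:y, 1:b}
drop-orders for the pieces not yet dropped (sum over which currently-grounded one goes next):
  1 to go: {6} 1  {7} 1
  2 to go: {3,6} 1  {5,7} 1  {6,7} 2
  3 to go: {2,3,6} 1  {3,6,7} 3  {4,5,7} 1  {5,6,7} 3
  4 to go: {0,2,3,6} 1  {1,4,5,7} 1  {2,3,6,7} 4  {3,5,6,7} 6  {4,5,6,7} 4
  5 to go: {0,2,3,6,7} 5  {1,4,5,6,7} 5  {2,3,5,6,7} 10  {3,4,5,6,7} 10
  6 to go: {0,2,3,5,6,7} 15  {1,3,4,5,6,7} 15  {2,3,4,5,6,7} 20
  if 0:y drops first: 35 orders
  if 1:b drops first: 35 orders
heap linearizations: 70

70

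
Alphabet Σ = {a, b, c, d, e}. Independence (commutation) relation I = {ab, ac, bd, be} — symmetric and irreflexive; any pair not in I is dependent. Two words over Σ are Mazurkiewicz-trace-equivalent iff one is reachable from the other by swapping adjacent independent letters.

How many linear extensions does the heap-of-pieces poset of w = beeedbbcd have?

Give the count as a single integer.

35

0(b) covers ∅
1(e) covers ∅
2(e) covers 1:e
3(e) covers 2:e
4(d) covers 3:e
5(b) covers 0:b
6(b) covers 5:b
7(c) covers 4:d, 6:b
8(d) covers 7:c
floor of heap: 0:b, 1:e
completions by unplaced set U, small U first (add the entries for U minus each lowest piece of U):
  |U|=1: {8}:1
  |U|=2: {7,8}:1
  |U|=3: {4,7,8}:1  {6,7,8}:1
  |U|=4: {3,4,7,8}:1  {4,6,7,8}:2  {5,6,7,8}:1
  |U|=5: {0,5,6,7,8}:1  {2,3,4,7,8}:1  {3,4,6,7,8}:3  {4,5,6,7,8}:3
  |U|=6: {0,4,5,6,7,8}:4  {1,2,3,4,7,8}:1  {2,3,4,6,7,8}:4  {3,4,5,6,7,8}:6
  |U|=7: {0,3,4,5,6,7,8}:10  {1,2,3,4,6,7,8}:5  {2,3,4,5,6,7,8}:10
  start at 0(b): 15
  start at 1(e): 20
sum over floor = 35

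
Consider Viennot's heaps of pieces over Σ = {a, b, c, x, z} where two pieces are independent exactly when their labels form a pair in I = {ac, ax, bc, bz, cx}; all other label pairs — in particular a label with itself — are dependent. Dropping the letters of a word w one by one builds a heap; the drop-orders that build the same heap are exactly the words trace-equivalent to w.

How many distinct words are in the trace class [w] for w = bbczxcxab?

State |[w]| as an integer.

#0=b has no predecessor
#1=b depends on [0:b]
#2=c has no predecessor
#3=z depends on [2:c]
#4=x depends on [1:b, 3:z]
#5=c depends on [3:z]
#6=x depends on [4:x]
#7=a depends on [1:b, 3:z]
#8=b depends on [6:x, 7:a]
sources: [0:b, 2:c]
N(rest) = Σ N(rest − s) over sources s of rest; N(one piece) = 1:
  size 1 → [5]=1  [8]=1
  size 2 → [5,8]=2  [6,8]=1  [7,8]=1
  size 3 → [4,6,8]=1  [5,6,8]=3  [5,7,8]=3  [6,7,8]=2
  size 4 → [4,5,6,8]=4  [4,6,7,8]=3  [5,6,7,8]=8
  size 5 → [1,4,6,7,8]=3  [4,5,6,7,8]=15
  size 6 → [0,1,4,6,7,8]=3  [1,4,5,6,7,8]=18  [3,4,5,6,7,8]=15
  size 7 → [0,1,4,5,6,7,8]=21  [1,3,4,5,6,7,8]=33  [2,3,4,5,6,7,8]=15
  first=0(b) contributes 48
  first=2(c) contributes 54
|[w]| = 102

102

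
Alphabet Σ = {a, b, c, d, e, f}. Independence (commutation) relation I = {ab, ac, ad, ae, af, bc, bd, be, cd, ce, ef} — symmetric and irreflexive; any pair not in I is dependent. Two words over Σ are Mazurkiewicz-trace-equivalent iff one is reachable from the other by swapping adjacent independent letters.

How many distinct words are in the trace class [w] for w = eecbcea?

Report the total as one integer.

#0=e has no predecessor
#1=e depends on [0:e]
#2=c has no predecessor
#3=b has no predecessor
#4=c depends on [2:c]
#5=e depends on [1:e]
#6=a has no predecessor
sources: [0:e, 2:c, 3:b, 6:a]
N(rest) = Σ N(rest − s) over sources s of rest; N(one piece) = 1:
  size 1 → [3]=1  [4]=1  [5]=1  [6]=1
  size 2 → [1,5]=1  [2,4]=1  [3,4]=2  [3,5]=2  [3,6]=2  [4,5]=2  [4,6]=2  [5,6]=2
  size 3 → [0,1,5]=1  [1,3,5]=3  [1,4,5]=3  [1,5,6]=3  [2,3,4]=3  [2,4,5]=3  [2,4,6]=3  [3,4,5]=6  [3,4,6]=6  [3,5,6]=6  [4,5,6]=6
  size 4 → [0,1,3,5]=4  [0,1,4,5]=4  [0,1,5,6]=4  [1,2,4,5]=6  [1,3,4,5]=12  [1,3,5,6]=12  [1,4,5,6]=12  [2,3,4,5]=12  [2,3,4,6]=12  [2,4,5,6]=12  [3,4,5,6]=24
  size 5 → [0,1,2,4,5]=10  [0,1,3,4,5]=20  [0,1,3,5,6]=20  [0,1,4,5,6]=20  [1,2,3,4,5]=30  [1,2,4,5,6]=30  [1,3,4,5,6]=60  [2,3,4,5,6]=60
  first=0(e) contributes 180
  first=2(c) contributes 120
  first=3(b) contributes 60
  first=6(a) contributes 60
|[w]| = 420

420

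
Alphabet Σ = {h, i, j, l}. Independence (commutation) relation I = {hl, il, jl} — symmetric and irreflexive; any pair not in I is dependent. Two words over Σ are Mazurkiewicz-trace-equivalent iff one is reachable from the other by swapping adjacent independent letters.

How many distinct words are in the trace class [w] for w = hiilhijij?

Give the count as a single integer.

9

#0=h has no predecessor
#1=i depends on [0:h]
#2=i depends on [1:i]
#3=l has no predecessor
#4=h depends on [2:i]
#5=i depends on [4:h]
#6=j depends on [5:i]
#7=i depends on [6:j]
#8=j depends on [7:i]
sources: [0:h, 3:l]
N(rest) = Σ N(rest − s) over sources s of rest; N(one piece) = 1:
  size 1 → [3]=1  [8]=1
  size 2 → [3,8]=2  [7,8]=1
  size 3 → [3,7,8]=3  [6,7,8]=1
  size 4 → [3,6,7,8]=4  [5,6,7,8]=1
  size 5 → [3,5,6,7,8]=5  [4,5,6,7,8]=1
  size 6 → [2,4,5,6,7,8]=1  [3,4,5,6,7,8]=6
  size 7 → [1,2,4,5,6,7,8]=1  [2,3,4,5,6,7,8]=7
  first=0(h) contributes 8
  first=3(l) contributes 1
|[w]| = 9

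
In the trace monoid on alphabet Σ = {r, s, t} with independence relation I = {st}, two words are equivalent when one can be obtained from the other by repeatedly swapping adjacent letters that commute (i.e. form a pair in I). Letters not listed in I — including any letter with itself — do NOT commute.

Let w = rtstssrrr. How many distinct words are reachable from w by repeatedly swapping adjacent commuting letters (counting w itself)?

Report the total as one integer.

#0=r has no predecessor
#1=t depends on [0:r]
#2=s depends on [0:r]
#3=t depends on [1:t]
#4=s depends on [2:s]
#5=s depends on [4:s]
#6=r depends on [3:t, 5:s]
#7=r depends on [6:r]
#8=r depends on [7:r]
sources: [0:r]
N(rest) = Σ N(rest − s) over sources s of rest; N(one piece) = 1:
  size 1 → [8]=1
  size 2 → [7,8]=1
  size 3 → [6,7,8]=1
  size 4 → [3,6,7,8]=1  [5,6,7,8]=1
  size 5 → [1,3,6,7,8]=1  [3,5,6,7,8]=2  [4,5,6,7,8]=1
  size 6 → [1,3,5,6,7,8]=3  [2,4,5,6,7,8]=1  [3,4,5,6,7,8]=3
  size 7 → [1,3,4,5,6,7,8]=6  [2,3,4,5,6,7,8]=4
  first=0(r) contributes 10

10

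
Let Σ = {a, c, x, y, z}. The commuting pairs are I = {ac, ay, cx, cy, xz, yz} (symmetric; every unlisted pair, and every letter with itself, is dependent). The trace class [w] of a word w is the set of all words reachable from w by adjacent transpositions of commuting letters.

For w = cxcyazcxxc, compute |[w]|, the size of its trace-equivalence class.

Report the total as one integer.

312

piece 0:c — minimal
piece 1:x — minimal
piece 2:c rests on {0:c}
piece 3:y rests on {1:x}
piece 4:a rests on {1:x}
piece 5:z rests on {2:c, 4:a}
piece 6:c rests on {5:z}
piece 7:x rests on {3:y, 4:a}
piece 8:x rests on {7:x}
piece 9:c rests on {6:c}
minimal pieces: {0:c, 1:x}
ways to finish when only these pieces remain (= sum over removing one remaining piece with nothing left below it):
  1 left: {8}→1  {9}→1
  2 left: {6,9}→1  {7,8}→1  {8,9}→2
  3 left: {3,7,8}→1  {5,6,9}→1  {6,8,9}→3  {7,8,9}→3
  4 left: {2,5,6,9}→1  {3,7,8,9}→4  {5,6,8,9}→4  {6,7,8,9}→6
  5 left: {0,2,5,6,9}→1  {2,5,6,8,9}→5  {3,6,7,8,9}→10  {5,6,7,8,9}→10
  6 left: {0,2,5,6,8,9}→6  {2,5,6,7,8,9}→15  {3,5,6,7,8,9}→20  {4,5,6,7,8,9}→10
  7 left: {0,2,5,6,7,8,9}→21  {2,3,5,6,7,8,9}→35  {2,4,5,6,7,8,9}→25  {3,4,5,6,7,8,9}→30
  8 left: {0,2,3,5,6,7,8,9}→56  {0,2,4,5,6,7,8,9}→46  {1,3,4,5,6,7,8,9}→30  {2,3,4,5,6,7,8,9}→90
  placing 0:c first → 120 extensions
  placing 1:x first → 192 extensions
total linear extensions = 312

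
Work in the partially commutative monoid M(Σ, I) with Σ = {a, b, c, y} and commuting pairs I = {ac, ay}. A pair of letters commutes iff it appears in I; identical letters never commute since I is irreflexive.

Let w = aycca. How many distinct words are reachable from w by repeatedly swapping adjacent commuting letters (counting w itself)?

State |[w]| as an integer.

drop 0:a onto floor
drop 1:y onto floor
drop 2:c onto {1:y}
drop 3:c onto {2:c}
drop 4:a onto {0:a}
ground layer = {0:a, 1:y}
drop-orders for the pieces not yet dropped (sum over which currently-grounded one goes next):
  1 to go: {3} 1  {4} 1
  2 to go: {0,4} 1  {2,3} 1  {3,4} 2
  3 to go: {0,3,4} 3  {1,2,3} 1  {2,3,4} 3
  if 0:a drops first: 4 orders
  if 1:y drops first: 6 orders
heap linearizations: 10

10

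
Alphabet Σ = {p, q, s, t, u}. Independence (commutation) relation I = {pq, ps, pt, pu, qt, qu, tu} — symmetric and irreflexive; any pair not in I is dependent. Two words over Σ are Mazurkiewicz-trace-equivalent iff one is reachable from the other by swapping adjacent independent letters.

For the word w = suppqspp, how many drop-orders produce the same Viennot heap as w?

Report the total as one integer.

140

piece 0:s — minimal
piece 1:u rests on {0:s}
piece 2:p — minimal
piece 3:p rests on {2:p}
piece 4:q rests on {0:s}
piece 5:s rests on {1:u, 4:q}
piece 6:p rests on {3:p}
piece 7:p rests on {6:p}
minimal pieces: {0:s, 2:p}
ways to finish when only these pieces remain (= sum over removing one remaining piece with nothing left below it):
  1 left: {5}→1  {7}→1
  2 left: {1,5}→1  {4,5}→1  {5,7}→2  {6,7}→1
  3 left: {1,4,5}→2  {1,5,7}→3  {3,6,7}→1  {4,5,7}→3  {5,6,7}→3
  4 left: {0,1,4,5}→2  {1,4,5,7}→8  {1,5,6,7}→6  {2,3,6,7}→1  {3,5,6,7}→4  {4,5,6,7}→6
  5 left: {0,1,4,5,7}→10  {1,3,5,6,7}→10  {1,4,5,6,7}→20  {2,3,5,6,7}→5  {3,4,5,6,7}→10
  6 left: {0,1,4,5,6,7}→30  {1,2,3,5,6,7}→15  {1,3,4,5,6,7}→40  {2,3,4,5,6,7}→15
  placing 0:s first → 70 extensions
  placing 2:p first → 70 extensions
total linear extensions = 140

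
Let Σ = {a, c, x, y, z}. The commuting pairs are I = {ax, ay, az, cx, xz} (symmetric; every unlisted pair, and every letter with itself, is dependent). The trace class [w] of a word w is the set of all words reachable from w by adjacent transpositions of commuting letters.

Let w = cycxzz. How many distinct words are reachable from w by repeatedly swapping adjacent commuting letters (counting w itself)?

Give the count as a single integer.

#0=c has no predecessor
#1=y depends on [0:c]
#2=c depends on [1:y]
#3=x depends on [1:y]
#4=z depends on [2:c]
#5=z depends on [4:z]
sources: [0:c]
N(rest) = Σ N(rest − s) over sources s of rest; N(one piece) = 1:
  size 1 → [3]=1  [5]=1
  size 2 → [3,5]=2  [4,5]=1
  size 3 → [2,4,5]=1  [3,4,5]=3
  size 4 → [2,3,4,5]=4
  first=0(c) contributes 4

4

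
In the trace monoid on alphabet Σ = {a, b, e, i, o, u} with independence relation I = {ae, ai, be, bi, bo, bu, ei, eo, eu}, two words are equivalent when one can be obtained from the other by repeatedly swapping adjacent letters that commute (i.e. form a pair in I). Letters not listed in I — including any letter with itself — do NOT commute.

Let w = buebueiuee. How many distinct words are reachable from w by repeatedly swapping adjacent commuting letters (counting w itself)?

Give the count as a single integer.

piece 0:b — minimal
piece 1:u — minimal
piece 2:e — minimal
piece 3:b rests on {0:b}
piece 4:u rests on {1:u}
piece 5:e rests on {2:e}
piece 6:i rests on {4:u}
piece 7:u rests on {6:i}
piece 8:e rests on {5:e}
piece 9:e rests on {8:e}
minimal pieces: {0:b, 1:u, 2:e}
ways to finish when only these pieces remain (= sum over removing one remaining piece with nothing left below it):
  1 left: {3}→1  {7}→1  {9}→1
  2 left: {0,3}→1  {3,7}→2  {3,9}→2  {6,7}→1  {7,9}→2  {8,9}→1
  3 left: {0,3,7}→3  {0,3,9}→3  {3,6,7}→3  {3,7,9}→6  {3,8,9}→3  {4,6,7}→1  {5,8,9}→1  {6,7,9}→3  {7,8,9}→3
  4 left: {0,3,6,7}→6  {0,3,7,9}→12  {0,3,8,9}→6  {1,4,6,7}→1  {2,5,8,9}→1  {3,4,6,7}→4  {3,5,8,9}→4  {3,6,7,9}→12  {3,7,8,9}→12  {4,6,7,9}→4  {5,7,8,9}→4  {6,7,8,9}→6
  5 left: {0,3,4,6,7}→10  {0,3,5,8,9}→10  {0,3,6,7,9}→30  {0,3,7,8,9}→30  {1,3,4,6,7}→5  {1,4,6,7,9}→5  {2,3,5,8,9}→5  {2,5,7,8,9}→5  {3,4,6,7,9}→20  {3,5,7,8,9}→20  {3,6,7,8,9}→30  {4,6,7,8,9}→10  {5,6,7,8,9}→10
  6 left: {0,1,3,4,6,7}→15  {0,2,3,5,8,9}→15  {0,3,4,6,7,9}→60  {0,3,5,7,8,9}→60  {0,3,6,7,8,9}→90  {1,3,4,6,7,9}→30  {1,4,6,7,8,9}→15  {2,3,5,7,8,9}→30  {2,5,6,7,8,9}→15  {3,4,6,7,8,9}→60  {3,5,6,7,8,9}→60  {4,5,6,7,8,9}→20
  7 left: {0,1,3,4,6,7,9}→105  {0,2,3,5,7,8,9}→105  {0,3,4,6,7,8,9}→210  {0,3,5,6,7,8,9}→210  {1,3,4,6,7,8,9}→105  {1,4,5,6,7,8,9}→35  {2,3,5,6,7,8,9}→105  {2,4,5,6,7,8,9}→35  {3,4,5,6,7,8,9}→140
  8 left: {0,1,3,4,6,7,8,9}→420  {0,2,3,5,6,7,8,9}→420  {0,3,4,5,6,7,8,9}→560  {1,2,4,5,6,7,8,9}→70  {1,3,4,5,6,7,8,9}→280  {2,3,4,5,6,7,8,9}→280
  placing 0:b first → 630 extensions
  placing 1:u first → 1260 extensions
  placing 2:e first → 1260 extensions
total linear extensions = 3150

3150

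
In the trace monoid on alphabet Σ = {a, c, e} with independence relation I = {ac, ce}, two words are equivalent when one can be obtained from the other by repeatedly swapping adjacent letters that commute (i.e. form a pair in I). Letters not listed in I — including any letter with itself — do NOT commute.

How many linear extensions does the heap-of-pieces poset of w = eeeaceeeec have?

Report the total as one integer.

45

#0=e has no predecessor
#1=e depends on [0:e]
#2=e depends on [1:e]
#3=a depends on [2:e]
#4=c has no predecessor
#5=e depends on [3:a]
#6=e depends on [5:e]
#7=e depends on [6:e]
#8=e depends on [7:e]
#9=c depends on [4:c]
sources: [0:e, 4:c]
N(rest) = Σ N(rest − s) over sources s of rest; N(one piece) = 1:
  size 1 → [8]=1  [9]=1
  size 2 → [4,9]=1  [7,8]=1  [8,9]=2
  size 3 → [4,8,9]=3  [6,7,8]=1  [7,8,9]=3
  size 4 → [4,7,8,9]=6  [5,6,7,8]=1  [6,7,8,9]=4
  size 5 → [3,5,6,7,8]=1  [4,6,7,8,9]=10  [5,6,7,8,9]=5
  size 6 → [2,3,5,6,7,8]=1  [3,5,6,7,8,9]=6  [4,5,6,7,8,9]=15
  size 7 → [1,2,3,5,6,7,8]=1  [2,3,5,6,7,8,9]=7  [3,4,5,6,7,8,9]=21
  size 8 → [0,1,2,3,5,6,7,8]=1  [1,2,3,5,6,7,8,9]=8  [2,3,4,5,6,7,8,9]=28
  first=0(e) contributes 36
  first=4(c) contributes 9
|[w]| = 45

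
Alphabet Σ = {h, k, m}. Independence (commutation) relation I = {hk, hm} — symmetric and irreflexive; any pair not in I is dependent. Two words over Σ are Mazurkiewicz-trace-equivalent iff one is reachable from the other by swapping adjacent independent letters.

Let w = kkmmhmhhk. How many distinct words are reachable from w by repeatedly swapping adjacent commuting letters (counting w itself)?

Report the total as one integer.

84

0(k) covers ∅
1(k) covers 0:k
2(m) covers 1:k
3(m) covers 2:m
4(h) covers ∅
5(m) covers 3:m
6(h) covers 4:h
7(h) covers 6:h
8(k) covers 5:m
floor of heap: 0:k, 4:h
completions by unplaced set U, small U first (add the entries for U minus each lowest piece of U):
  |U|=1: {7}:1  {8}:1
  |U|=2: {5,8}:1  {6,7}:1  {7,8}:2
  |U|=3: {3,5,8}:1  {4,6,7}:1  {5,7,8}:3  {6,7,8}:3
  |U|=4: {2,3,5,8}:1  {3,5,7,8}:4  {4,6,7,8}:4  {5,6,7,8}:6
  |U|=5: {1,2,3,5,8}:1  {2,3,5,7,8}:5  {3,5,6,7,8}:10  {4,5,6,7,8}:10
  |U|=6: {0,1,2,3,5,8}:1  {1,2,3,5,7,8}:6  {2,3,5,6,7,8}:15  {3,4,5,6,7,8}:20
  |U|=7: {0,1,2,3,5,7,8}:7  {1,2,3,5,6,7,8}:21  {2,3,4,5,6,7,8}:35
  start at 0(k): 56
  start at 4(h): 28
sum over floor = 84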